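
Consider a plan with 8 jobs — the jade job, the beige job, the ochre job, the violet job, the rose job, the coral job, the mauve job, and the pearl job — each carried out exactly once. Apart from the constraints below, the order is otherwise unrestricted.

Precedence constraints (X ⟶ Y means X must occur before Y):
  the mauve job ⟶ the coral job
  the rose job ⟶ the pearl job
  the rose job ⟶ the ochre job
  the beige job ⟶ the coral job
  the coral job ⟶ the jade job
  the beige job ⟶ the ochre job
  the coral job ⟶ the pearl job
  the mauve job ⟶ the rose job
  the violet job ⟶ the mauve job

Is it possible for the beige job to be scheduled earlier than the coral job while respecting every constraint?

The beige job is actually forced before the coral job by the constraints, so certainly some valid ordering has the beige job first.

Yes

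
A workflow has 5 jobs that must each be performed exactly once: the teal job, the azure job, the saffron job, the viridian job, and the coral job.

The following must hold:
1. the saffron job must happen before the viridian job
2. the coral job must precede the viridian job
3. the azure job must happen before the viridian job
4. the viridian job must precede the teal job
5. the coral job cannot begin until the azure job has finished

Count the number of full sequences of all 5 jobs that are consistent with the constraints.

2 jobs have no prerequisites (the azure job, the saffron job), so any of them could come first.
Systematically extending each partial ordering one job at a time and counting, there are 3 complete orderings.

3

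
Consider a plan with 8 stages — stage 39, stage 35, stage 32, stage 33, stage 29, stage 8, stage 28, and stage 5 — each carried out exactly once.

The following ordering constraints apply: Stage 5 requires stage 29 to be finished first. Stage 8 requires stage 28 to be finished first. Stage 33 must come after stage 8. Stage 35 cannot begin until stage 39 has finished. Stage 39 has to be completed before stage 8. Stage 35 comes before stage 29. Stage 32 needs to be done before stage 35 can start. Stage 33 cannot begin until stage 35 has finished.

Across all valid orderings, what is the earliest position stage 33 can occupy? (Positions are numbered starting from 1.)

The stages that are forced before stage 33, directly or transitively, are stage 39, stage 35, stage 32, stage 8, stage 28. That's 5 stages.
With 5 mandatory predecessors, the earliest stage 33 can sit is position 5+1 = 6, and placing just those 5 first achieves it.

6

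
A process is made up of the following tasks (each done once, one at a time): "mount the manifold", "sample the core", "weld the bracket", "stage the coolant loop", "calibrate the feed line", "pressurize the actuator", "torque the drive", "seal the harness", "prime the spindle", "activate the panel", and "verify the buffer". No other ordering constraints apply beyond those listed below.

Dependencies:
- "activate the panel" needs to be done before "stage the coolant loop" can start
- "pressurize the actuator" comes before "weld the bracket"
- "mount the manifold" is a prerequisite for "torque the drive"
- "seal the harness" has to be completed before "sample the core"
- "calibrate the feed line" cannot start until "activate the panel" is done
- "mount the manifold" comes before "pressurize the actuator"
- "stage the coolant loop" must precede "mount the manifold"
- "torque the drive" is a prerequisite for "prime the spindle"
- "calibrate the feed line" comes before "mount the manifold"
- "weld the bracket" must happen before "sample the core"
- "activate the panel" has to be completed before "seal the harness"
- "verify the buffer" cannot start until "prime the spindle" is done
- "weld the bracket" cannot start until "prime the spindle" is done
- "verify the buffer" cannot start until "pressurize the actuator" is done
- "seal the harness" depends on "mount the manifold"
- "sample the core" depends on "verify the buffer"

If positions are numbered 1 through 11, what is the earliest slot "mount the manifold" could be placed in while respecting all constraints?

Working backwards through the constraints from "mount the manifold", its full set of required predecessors is "stage the coolant loop", "calibrate the feed line", "activate the panel" — 3 of them.
So at minimum 3 tasks come before "mount the manifold", putting "mount the manifold" no earlier than position 4. That position is achievable by scheduling exactly those predecessors first.

4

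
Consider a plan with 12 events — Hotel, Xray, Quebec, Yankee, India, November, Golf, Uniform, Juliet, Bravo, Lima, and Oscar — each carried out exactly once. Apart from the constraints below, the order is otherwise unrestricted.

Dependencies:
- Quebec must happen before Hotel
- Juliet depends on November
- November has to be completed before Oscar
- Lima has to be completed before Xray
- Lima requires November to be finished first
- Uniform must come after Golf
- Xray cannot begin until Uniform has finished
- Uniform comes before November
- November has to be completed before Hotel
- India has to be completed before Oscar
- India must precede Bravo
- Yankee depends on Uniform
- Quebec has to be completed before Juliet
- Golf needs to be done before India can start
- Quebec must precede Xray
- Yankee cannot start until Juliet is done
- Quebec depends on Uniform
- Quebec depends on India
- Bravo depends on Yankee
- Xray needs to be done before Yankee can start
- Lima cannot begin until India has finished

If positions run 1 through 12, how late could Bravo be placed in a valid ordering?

12

Bravo has no required successors, so nothing stops it from going last (position 12).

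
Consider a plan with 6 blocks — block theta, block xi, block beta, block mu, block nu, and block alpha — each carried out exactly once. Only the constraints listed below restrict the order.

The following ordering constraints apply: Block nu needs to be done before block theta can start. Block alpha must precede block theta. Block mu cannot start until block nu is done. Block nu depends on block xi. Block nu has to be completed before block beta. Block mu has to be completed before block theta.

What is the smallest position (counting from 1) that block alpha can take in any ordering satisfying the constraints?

1

Block alpha has no prerequisites at all, so it can go in position 1.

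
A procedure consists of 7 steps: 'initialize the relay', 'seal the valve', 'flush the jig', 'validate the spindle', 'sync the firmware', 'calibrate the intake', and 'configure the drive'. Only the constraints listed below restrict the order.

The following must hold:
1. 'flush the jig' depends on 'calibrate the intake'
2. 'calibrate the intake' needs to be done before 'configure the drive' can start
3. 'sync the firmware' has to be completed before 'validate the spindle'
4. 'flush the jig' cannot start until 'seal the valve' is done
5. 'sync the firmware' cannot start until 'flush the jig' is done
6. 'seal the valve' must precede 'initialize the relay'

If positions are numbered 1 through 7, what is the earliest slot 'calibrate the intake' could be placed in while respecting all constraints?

1

Nothing is required before 'calibrate the intake'; it can be the very first step.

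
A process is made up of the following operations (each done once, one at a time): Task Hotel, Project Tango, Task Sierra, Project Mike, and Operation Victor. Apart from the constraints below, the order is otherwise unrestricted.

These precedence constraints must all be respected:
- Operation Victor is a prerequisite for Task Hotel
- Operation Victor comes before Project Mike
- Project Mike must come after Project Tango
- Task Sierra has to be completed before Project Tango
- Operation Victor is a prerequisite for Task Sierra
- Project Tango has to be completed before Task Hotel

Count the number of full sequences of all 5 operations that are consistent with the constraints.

2

Only Operation Victor has no prerequisites, so it must go first.
Systematically extending each partial ordering one operation at a time and counting, there are 2 complete orderings.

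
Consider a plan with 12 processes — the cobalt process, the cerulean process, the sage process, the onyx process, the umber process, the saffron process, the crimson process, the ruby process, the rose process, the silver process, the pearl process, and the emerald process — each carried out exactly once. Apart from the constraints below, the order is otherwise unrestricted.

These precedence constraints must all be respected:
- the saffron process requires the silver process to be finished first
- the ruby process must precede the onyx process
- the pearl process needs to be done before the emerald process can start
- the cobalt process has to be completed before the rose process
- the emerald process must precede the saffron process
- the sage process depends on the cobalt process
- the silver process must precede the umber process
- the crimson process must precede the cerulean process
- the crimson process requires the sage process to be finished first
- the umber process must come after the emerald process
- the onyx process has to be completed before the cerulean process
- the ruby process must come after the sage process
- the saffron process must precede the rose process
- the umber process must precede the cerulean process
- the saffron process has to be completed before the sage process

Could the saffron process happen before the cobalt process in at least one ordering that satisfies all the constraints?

The constraints leave the saffron process and the cobalt process unordered relative to each other; nothing requires the cobalt process earlier.
So a valid ordering placing the saffron process earlier than the cobalt process exists.

Yes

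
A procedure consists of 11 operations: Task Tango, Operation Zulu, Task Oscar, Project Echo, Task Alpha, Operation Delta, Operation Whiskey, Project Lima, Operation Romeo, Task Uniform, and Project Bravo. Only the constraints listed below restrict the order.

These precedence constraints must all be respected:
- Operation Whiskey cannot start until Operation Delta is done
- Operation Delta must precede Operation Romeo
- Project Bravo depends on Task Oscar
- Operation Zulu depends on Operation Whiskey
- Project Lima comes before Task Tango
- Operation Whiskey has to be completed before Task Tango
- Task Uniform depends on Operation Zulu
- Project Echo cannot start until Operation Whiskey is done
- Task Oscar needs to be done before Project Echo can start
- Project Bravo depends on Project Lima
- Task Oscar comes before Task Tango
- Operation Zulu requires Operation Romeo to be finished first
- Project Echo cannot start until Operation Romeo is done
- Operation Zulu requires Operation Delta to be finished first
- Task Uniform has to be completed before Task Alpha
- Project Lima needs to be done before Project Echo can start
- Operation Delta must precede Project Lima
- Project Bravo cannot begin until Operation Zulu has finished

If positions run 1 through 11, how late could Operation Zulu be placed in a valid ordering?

Following every chain forward from Operation Zulu, the operations that must come later are Task Alpha, Task Uniform, Project Bravo — 3 of them.
So at least 3 operations follow Operation Zulu, putting Operation Zulu no later than position 8. That position is achievable by scheduling everything else first.

8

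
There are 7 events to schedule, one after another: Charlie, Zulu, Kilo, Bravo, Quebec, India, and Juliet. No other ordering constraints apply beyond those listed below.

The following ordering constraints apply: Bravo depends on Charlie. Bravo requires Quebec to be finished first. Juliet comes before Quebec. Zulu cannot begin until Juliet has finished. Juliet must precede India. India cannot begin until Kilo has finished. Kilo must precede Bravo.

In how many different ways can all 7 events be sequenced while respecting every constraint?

3 events have no prerequisites (Charlie, Kilo, Juliet), so any of them could come first.
Counting all ways to extend the partial order to a total order gives 197.

197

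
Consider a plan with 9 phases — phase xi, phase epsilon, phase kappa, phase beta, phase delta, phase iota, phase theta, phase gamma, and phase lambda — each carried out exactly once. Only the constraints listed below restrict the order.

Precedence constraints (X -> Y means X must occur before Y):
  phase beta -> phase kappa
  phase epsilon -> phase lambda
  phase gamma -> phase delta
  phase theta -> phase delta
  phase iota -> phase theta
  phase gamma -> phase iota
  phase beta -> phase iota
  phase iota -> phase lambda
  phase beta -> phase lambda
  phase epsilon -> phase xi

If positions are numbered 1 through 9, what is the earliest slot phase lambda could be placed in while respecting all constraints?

5

Working backwards through the constraints from phase lambda, its full set of required predecessors is phase epsilon, phase beta, phase iota, phase gamma — 4 of them.
So at minimum 4 phases come before phase lambda, putting phase lambda no earlier than position 5. That position is achievable by scheduling exactly those predecessors first.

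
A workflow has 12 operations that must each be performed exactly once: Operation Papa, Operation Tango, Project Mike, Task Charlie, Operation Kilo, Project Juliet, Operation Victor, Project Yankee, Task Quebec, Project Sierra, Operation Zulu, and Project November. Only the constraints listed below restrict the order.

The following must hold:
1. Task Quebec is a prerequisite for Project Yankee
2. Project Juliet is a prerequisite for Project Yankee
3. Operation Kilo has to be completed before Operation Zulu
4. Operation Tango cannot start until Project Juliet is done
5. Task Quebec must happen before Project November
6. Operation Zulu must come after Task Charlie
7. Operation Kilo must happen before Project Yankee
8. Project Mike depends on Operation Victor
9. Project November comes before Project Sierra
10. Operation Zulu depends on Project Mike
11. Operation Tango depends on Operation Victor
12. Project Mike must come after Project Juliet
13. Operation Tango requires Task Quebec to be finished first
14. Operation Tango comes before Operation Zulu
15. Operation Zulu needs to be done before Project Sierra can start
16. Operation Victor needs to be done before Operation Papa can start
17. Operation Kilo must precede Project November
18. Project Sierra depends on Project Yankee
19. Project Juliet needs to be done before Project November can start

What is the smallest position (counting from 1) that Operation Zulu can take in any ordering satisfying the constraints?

8

The operations that are forced before Operation Zulu, directly or transitively, are Operation Tango, Project Mike, Task Charlie, Operation Kilo, Project Juliet, Operation Victor, Task Quebec. That's 7 operations.
So at minimum 7 operations come before Operation Zulu, putting Operation Zulu no earlier than position 8. That position is achievable by scheduling exactly those predecessors first.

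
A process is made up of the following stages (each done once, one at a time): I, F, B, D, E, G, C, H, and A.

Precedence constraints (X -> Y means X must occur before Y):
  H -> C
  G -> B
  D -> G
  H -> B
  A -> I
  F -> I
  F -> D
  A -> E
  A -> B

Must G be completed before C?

Nothing in the constraints links G and C; they are unordered relative to each other.
A valid ordering placing C before G exists, so the answer is no.

No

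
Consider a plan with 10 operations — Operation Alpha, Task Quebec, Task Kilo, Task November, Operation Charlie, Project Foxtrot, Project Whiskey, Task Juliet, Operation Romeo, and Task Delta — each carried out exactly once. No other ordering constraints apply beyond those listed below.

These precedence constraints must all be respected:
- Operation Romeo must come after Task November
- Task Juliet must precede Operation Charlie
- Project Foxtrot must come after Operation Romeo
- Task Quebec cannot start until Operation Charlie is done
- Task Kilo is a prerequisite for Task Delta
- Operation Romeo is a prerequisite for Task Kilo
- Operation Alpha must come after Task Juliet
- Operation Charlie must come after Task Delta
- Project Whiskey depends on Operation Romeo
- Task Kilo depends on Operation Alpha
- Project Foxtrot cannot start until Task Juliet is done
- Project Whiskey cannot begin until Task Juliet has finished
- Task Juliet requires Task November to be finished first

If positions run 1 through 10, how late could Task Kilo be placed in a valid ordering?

Following every chain forward from Task Kilo, the operations that must come later are Task Quebec, Operation Charlie, Task Delta — 3 of them.
With 3 mandatory successors out of 10 operations total, the latest slot for Task Kilo is 10−3 = 7, and it's reachable by doing all non-successors before Task Kilo.

7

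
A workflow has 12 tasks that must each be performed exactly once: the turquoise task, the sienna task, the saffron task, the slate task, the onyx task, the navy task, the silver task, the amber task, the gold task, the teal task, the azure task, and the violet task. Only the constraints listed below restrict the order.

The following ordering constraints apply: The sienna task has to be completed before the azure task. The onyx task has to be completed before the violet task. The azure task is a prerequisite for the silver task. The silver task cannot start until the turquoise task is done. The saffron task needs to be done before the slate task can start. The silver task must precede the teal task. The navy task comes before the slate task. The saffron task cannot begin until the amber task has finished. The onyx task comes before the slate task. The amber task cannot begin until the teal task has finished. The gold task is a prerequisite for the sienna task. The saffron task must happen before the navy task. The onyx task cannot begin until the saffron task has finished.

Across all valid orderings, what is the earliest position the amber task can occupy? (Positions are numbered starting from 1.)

7

Every task that must precede the amber task has to come before it. Tracing all chains that end at the amber task, those tasks are: the turquoise task, the sienna task, the silver task, the gold task, the teal task, the azure task — 6 in total.
So at minimum 6 tasks come before the amber task, putting the amber task no earlier than position 7. That position is achievable by scheduling exactly those predecessors first.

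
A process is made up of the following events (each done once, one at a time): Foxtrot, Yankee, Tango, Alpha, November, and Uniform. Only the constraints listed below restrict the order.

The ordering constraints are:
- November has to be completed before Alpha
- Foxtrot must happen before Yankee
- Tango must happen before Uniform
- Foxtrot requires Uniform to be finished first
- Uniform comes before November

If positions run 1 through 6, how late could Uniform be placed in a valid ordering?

The events that are forced after Uniform, directly or by a chain of constraints, are Foxtrot, Yankee, Alpha, November. That's 4 events.
So at least 4 events follow Uniform, putting Uniform no later than position 2. That position is achievable by scheduling everything else first.

2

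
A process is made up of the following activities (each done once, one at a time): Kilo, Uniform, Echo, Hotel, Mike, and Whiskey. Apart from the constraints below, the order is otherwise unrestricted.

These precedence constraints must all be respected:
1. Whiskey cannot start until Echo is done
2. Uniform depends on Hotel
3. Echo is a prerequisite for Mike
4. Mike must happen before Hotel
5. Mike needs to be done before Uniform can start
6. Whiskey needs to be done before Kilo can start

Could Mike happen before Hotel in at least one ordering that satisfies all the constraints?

Yes

The constraints force Mike before Hotel, so yes — every valid ordering has Mike earlier.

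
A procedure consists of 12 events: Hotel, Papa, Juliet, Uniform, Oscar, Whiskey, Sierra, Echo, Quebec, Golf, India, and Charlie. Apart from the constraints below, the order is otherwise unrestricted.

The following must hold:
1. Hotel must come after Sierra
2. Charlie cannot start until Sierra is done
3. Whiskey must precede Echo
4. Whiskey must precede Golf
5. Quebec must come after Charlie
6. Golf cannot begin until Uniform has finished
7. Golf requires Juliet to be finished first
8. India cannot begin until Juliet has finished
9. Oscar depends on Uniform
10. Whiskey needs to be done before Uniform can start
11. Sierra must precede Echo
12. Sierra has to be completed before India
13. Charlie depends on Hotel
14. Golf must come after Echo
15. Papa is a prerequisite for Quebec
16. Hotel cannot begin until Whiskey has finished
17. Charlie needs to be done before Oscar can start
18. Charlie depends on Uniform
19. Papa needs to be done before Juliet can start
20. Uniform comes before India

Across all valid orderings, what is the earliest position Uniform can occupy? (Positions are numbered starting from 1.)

Working backwards through the constraints from Uniform, its only required predecessor is Whiskey.
With 1 mandatory predecessor, the earliest Uniform can sit is position 1+1 = 2, and placing just that one first achieves it.

2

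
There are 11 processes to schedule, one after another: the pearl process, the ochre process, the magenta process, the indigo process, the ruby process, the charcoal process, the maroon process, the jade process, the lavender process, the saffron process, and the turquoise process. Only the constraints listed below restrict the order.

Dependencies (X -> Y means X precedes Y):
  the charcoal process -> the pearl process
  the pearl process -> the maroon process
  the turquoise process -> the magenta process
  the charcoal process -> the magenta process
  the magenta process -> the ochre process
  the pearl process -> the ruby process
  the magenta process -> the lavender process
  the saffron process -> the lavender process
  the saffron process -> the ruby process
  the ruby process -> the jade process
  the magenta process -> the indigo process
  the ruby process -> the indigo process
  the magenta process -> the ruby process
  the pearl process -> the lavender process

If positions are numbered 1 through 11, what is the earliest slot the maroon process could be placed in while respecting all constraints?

The processes that are forced before the maroon process, directly or transitively, are the pearl process, the charcoal process. That's 2 processes.
So at minimum 2 processes come before the maroon process, putting the maroon process no earlier than position 3. That position is achievable by scheduling exactly those predecessors first.

3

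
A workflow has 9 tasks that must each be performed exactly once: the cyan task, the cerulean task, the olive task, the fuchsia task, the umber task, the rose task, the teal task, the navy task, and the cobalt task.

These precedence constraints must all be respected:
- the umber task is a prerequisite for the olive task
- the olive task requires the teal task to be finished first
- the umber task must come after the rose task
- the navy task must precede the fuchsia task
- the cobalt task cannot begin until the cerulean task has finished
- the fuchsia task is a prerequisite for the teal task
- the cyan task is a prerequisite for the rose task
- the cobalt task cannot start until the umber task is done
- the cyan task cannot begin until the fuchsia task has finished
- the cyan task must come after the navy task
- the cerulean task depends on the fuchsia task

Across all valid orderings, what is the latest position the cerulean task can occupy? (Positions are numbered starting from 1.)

8

The only task forced after the cerulean task (directly or by a chain) is the cobalt task.
So at least 1 task follows the cerulean task, putting the cerulean task no later than position 8. That position is achievable by scheduling everything else first.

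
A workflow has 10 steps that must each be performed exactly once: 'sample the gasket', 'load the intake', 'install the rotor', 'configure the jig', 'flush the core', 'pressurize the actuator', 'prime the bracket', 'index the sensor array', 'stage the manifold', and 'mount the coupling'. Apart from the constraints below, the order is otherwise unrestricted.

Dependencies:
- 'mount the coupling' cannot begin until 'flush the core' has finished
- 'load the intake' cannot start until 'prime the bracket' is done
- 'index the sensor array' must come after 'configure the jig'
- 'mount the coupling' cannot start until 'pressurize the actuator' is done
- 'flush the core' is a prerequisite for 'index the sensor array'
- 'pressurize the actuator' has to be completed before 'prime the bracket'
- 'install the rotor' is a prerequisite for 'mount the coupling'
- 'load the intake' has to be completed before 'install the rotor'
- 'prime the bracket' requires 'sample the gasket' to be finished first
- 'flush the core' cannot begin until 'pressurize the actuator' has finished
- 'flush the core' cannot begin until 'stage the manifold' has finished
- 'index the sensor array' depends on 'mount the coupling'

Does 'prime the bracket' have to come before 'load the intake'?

Yes

Following the dependencies: 'prime the bracket' → 'load the intake'.
Hence 'prime the bracket' necessarily comes before 'load the intake'.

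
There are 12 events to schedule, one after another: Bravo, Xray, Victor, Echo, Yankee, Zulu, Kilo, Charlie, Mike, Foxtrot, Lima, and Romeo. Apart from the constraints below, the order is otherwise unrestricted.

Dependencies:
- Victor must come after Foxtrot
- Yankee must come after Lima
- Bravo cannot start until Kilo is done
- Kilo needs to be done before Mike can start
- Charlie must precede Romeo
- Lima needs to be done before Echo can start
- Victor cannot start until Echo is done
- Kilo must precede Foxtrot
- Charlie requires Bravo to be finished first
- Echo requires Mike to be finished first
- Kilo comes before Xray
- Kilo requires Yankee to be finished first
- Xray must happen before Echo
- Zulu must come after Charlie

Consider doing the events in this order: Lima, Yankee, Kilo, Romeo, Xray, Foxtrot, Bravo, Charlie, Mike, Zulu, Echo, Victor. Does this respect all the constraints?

In the proposed order, Romeo appears before Charlie.
But one of the constraints requires Charlie before Romeo, so this ordering violates it.

No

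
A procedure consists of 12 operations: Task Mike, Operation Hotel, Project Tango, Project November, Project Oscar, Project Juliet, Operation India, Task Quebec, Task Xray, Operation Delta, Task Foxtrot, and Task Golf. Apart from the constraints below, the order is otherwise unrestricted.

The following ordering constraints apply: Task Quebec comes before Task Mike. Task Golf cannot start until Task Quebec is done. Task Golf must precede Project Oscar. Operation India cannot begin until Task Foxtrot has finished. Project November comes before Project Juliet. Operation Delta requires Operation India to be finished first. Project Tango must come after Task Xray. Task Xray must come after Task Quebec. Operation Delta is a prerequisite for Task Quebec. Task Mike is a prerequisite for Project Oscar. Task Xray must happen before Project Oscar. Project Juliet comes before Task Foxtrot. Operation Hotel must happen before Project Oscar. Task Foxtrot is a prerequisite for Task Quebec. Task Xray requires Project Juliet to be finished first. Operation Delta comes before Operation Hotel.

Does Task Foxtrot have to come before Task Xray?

There is a constraint chain Task Foxtrot → Task Quebec → Task Xray.
So Task Foxtrot must precede Task Xray in any valid ordering.

Yes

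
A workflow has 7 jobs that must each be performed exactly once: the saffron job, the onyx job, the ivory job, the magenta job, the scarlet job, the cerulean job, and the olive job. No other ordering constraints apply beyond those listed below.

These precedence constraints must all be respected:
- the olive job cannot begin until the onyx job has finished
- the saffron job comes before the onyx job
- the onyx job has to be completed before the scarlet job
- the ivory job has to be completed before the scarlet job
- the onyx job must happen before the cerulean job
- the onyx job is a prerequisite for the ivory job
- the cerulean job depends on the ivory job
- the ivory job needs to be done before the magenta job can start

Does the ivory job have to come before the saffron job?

The constraints actually force the saffron job before the ivory job (via the saffron job → the onyx job → the ivory job), not the other way around.
So the ivory job does not have to come before the saffron job — it cannot.

No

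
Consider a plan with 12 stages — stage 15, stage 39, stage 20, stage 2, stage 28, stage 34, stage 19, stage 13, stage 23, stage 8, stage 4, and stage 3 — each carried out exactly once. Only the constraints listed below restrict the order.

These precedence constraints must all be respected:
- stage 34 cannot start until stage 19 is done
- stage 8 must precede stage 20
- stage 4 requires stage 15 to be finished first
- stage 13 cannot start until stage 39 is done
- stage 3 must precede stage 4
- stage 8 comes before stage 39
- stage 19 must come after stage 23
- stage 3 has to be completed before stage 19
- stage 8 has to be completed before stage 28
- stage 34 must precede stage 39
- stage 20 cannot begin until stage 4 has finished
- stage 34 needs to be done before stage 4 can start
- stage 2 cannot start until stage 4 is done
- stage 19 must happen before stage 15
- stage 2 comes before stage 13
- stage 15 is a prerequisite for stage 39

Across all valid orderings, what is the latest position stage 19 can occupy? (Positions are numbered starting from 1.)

Following every chain forward from stage 19, the stages that must come later are stage 15, stage 39, stage 20, stage 2, stage 34, stage 13, stage 4 — 7 of them.
With 7 mandatory successors out of 12 stages total, the latest slot for stage 19 is 12−7 = 5, and it's reachable by doing all non-successors before stage 19.

5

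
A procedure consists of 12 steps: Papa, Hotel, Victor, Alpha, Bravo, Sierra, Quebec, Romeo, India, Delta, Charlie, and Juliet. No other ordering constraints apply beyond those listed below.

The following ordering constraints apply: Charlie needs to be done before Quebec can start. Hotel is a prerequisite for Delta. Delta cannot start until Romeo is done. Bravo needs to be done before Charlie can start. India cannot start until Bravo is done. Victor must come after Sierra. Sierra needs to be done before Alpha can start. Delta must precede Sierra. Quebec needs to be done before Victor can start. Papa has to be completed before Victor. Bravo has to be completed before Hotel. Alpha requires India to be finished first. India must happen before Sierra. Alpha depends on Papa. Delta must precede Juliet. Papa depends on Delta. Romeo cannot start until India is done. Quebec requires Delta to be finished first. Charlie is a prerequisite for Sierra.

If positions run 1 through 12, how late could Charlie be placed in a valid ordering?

Every step that must follow Charlie has to come after it. Tracing all chains starting from Charlie, those steps are: Victor, Alpha, Sierra, Quebec — 4 in total.
So at least 4 steps follow Charlie, putting Charlie no later than position 8. That position is achievable by scheduling everything else first.

8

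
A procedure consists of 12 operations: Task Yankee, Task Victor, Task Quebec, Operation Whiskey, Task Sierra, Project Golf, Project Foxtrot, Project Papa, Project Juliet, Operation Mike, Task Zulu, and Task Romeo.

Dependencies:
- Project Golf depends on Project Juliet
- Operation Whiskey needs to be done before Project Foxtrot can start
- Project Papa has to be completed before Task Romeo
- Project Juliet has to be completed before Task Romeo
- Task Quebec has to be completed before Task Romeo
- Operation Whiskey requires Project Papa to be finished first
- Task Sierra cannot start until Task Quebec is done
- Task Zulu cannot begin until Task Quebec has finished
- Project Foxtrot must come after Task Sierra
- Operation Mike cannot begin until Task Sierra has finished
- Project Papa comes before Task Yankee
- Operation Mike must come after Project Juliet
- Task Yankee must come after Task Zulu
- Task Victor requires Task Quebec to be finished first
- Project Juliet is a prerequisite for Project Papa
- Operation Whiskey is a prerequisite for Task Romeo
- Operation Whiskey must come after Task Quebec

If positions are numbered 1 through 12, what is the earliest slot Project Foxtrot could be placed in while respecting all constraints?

Working backwards through the constraints from Project Foxtrot, its full set of required predecessors is Task Quebec, Operation Whiskey, Task Sierra, Project Papa, Project Juliet — 5 of them.
With 5 mandatory predecessors, the earliest Project Foxtrot can sit is position 5+1 = 6, and placing just those 5 first achieves it.

6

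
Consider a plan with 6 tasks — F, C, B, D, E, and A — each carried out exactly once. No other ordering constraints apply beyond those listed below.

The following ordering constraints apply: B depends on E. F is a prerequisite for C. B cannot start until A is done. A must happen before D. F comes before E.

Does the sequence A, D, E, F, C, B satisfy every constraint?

Here F comes after E.
Since F is required before E, the ordering is invalid.

No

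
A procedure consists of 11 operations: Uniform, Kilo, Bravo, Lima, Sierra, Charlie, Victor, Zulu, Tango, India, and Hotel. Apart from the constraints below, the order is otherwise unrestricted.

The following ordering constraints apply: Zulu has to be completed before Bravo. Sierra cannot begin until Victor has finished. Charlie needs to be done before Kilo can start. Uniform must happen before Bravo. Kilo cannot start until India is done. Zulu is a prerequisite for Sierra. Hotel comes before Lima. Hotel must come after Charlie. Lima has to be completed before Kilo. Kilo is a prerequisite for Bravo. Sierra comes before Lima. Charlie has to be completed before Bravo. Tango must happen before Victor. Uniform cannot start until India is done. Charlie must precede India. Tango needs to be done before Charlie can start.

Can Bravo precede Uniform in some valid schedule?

No

The constraints give a chain Uniform → Bravo, which forces Uniform before Bravo.
So no valid ordering can have Bravo before Uniform.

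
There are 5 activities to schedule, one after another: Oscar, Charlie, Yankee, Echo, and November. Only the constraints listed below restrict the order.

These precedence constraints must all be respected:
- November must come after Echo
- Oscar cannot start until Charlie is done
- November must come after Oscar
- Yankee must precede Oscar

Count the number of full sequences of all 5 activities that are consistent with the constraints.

8

The activities with no prerequisites are Charlie, Yankee, Echo; any of them can be placed first.
Counting all ways to extend the partial order to a total order gives 8.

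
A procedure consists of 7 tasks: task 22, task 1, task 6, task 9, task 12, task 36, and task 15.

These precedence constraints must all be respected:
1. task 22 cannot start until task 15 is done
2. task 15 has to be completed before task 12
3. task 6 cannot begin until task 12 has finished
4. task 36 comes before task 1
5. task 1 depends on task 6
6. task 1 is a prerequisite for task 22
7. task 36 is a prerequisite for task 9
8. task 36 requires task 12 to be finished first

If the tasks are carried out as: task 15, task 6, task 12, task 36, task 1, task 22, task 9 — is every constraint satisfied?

No

Here task 12 comes after task 6.
Since task 12 is required before task 6, the ordering is invalid.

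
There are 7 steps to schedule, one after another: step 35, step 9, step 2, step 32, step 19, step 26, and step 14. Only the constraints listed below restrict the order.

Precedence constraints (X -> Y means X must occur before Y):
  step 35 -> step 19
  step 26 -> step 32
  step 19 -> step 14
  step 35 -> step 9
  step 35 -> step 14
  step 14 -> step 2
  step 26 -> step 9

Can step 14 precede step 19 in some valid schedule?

There is a dependency chain step 19 → step 14, so step 14 always comes after step 19.
Hence step 14 can never be scheduled before step 19.

No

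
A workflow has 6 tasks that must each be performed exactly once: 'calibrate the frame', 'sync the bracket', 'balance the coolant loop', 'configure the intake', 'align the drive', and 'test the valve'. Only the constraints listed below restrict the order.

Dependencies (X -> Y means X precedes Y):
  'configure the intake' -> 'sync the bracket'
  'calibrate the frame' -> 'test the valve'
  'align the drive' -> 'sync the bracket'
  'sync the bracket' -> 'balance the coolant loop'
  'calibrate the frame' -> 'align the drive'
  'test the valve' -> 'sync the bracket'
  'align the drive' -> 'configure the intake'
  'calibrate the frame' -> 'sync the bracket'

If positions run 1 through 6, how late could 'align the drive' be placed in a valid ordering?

Following every chain forward from 'align the drive', the tasks that must come later are 'sync the bracket', 'balance the coolant loop', 'configure the intake' — 3 of them.
So at least 3 tasks follow 'align the drive', putting 'align the drive' no later than position 3. That position is achievable by scheduling everything else first.

3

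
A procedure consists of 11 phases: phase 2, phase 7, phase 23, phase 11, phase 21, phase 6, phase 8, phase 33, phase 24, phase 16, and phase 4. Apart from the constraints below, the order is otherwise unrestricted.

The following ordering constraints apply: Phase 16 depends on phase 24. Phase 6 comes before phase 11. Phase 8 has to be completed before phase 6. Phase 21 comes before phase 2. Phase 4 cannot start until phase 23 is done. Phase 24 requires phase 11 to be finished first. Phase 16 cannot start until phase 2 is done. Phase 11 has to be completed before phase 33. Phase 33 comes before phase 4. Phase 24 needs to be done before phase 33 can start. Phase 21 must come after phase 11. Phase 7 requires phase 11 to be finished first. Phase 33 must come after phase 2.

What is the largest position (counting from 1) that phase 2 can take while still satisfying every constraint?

8

Following every chain forward from phase 2, the phases that must come later are phase 33, phase 16, phase 4 — 3 of them.
With 3 mandatory successors out of 11 phases total, the latest slot for phase 2 is 11−3 = 8, and it's reachable by doing all non-successors before phase 2.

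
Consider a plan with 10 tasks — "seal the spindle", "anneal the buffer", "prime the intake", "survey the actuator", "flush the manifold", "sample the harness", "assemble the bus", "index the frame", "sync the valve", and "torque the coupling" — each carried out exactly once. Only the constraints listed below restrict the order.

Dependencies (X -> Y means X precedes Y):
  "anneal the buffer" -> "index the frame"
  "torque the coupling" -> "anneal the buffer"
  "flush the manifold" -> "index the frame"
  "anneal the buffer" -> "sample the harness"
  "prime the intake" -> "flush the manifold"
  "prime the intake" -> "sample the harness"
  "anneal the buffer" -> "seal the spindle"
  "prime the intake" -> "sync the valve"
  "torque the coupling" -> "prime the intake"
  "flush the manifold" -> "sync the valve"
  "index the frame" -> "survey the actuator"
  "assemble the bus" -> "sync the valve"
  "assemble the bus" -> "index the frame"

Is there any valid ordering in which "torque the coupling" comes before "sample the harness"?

Yes

The constraints force "torque the coupling" before "sample the harness", so yes — every valid ordering has "torque the coupling" earlier.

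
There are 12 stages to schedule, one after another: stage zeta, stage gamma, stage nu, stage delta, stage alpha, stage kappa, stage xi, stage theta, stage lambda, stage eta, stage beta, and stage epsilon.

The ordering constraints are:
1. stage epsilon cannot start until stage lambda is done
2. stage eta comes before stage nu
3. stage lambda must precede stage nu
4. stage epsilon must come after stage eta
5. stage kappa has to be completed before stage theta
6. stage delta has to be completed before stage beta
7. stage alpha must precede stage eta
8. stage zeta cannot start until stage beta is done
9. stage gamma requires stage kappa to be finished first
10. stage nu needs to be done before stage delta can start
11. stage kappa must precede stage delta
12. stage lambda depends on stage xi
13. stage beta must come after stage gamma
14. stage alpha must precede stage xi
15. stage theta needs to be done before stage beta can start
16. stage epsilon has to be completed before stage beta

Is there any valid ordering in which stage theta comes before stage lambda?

Nothing in the constraints forces stage lambda before stage theta — there is no chain from stage lambda to stage theta.
So a valid ordering placing stage theta earlier than stage lambda exists.

Yes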